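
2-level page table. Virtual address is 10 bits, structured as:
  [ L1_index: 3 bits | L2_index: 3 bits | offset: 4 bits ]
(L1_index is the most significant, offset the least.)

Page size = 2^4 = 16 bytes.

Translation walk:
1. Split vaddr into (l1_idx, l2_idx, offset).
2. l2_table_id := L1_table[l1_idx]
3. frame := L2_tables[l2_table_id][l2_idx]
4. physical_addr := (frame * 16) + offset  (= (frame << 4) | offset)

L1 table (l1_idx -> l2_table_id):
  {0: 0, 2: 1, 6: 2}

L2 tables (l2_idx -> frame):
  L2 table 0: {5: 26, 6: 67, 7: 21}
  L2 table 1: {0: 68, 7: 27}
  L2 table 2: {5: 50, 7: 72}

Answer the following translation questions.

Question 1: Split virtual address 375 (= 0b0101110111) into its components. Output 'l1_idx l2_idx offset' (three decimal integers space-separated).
Answer: 2 7 7

Derivation:
vaddr = 375 = 0b0101110111
  top 3 bits -> l1_idx = 2
  next 3 bits -> l2_idx = 7
  bottom 4 bits -> offset = 7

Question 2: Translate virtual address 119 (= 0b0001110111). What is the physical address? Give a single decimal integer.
Answer: 343

Derivation:
vaddr = 119 = 0b0001110111
Split: l1_idx=0, l2_idx=7, offset=7
L1[0] = 0
L2[0][7] = 21
paddr = 21 * 16 + 7 = 343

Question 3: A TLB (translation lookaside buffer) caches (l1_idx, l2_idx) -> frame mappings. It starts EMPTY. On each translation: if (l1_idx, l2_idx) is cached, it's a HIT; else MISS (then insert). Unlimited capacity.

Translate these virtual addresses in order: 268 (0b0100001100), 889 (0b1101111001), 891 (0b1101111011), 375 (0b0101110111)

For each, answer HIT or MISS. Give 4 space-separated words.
Answer: MISS MISS HIT MISS

Derivation:
vaddr=268: (2,0) not in TLB -> MISS, insert
vaddr=889: (6,7) not in TLB -> MISS, insert
vaddr=891: (6,7) in TLB -> HIT
vaddr=375: (2,7) not in TLB -> MISS, insert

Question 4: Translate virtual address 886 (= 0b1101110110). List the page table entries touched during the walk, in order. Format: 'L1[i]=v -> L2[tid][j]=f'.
vaddr = 886 = 0b1101110110
Split: l1_idx=6, l2_idx=7, offset=6

Answer: L1[6]=2 -> L2[2][7]=72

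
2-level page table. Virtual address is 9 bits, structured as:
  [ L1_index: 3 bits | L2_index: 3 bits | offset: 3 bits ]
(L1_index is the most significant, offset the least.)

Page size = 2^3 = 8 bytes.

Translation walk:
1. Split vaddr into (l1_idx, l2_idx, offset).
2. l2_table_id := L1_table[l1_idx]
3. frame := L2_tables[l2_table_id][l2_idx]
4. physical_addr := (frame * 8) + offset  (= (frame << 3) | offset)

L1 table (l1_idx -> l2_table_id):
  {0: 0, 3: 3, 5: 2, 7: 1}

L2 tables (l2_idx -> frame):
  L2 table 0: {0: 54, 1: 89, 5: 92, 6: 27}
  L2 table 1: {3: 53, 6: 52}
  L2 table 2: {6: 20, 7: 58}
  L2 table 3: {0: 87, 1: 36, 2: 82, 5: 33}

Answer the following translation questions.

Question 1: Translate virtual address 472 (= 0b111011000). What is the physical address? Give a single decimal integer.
vaddr = 472 = 0b111011000
Split: l1_idx=7, l2_idx=3, offset=0
L1[7] = 1
L2[1][3] = 53
paddr = 53 * 8 + 0 = 424

Answer: 424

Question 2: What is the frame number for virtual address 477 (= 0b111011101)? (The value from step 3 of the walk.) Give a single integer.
vaddr = 477: l1_idx=7, l2_idx=3
L1[7] = 1; L2[1][3] = 53

Answer: 53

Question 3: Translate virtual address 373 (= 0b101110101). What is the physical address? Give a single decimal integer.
vaddr = 373 = 0b101110101
Split: l1_idx=5, l2_idx=6, offset=5
L1[5] = 2
L2[2][6] = 20
paddr = 20 * 8 + 5 = 165

Answer: 165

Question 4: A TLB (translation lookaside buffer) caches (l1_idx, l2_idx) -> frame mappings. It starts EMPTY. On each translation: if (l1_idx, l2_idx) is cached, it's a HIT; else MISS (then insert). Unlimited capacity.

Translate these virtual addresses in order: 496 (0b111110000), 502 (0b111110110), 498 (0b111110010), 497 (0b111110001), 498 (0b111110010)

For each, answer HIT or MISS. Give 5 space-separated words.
vaddr=496: (7,6) not in TLB -> MISS, insert
vaddr=502: (7,6) in TLB -> HIT
vaddr=498: (7,6) in TLB -> HIT
vaddr=497: (7,6) in TLB -> HIT
vaddr=498: (7,6) in TLB -> HIT

Answer: MISS HIT HIT HIT HIT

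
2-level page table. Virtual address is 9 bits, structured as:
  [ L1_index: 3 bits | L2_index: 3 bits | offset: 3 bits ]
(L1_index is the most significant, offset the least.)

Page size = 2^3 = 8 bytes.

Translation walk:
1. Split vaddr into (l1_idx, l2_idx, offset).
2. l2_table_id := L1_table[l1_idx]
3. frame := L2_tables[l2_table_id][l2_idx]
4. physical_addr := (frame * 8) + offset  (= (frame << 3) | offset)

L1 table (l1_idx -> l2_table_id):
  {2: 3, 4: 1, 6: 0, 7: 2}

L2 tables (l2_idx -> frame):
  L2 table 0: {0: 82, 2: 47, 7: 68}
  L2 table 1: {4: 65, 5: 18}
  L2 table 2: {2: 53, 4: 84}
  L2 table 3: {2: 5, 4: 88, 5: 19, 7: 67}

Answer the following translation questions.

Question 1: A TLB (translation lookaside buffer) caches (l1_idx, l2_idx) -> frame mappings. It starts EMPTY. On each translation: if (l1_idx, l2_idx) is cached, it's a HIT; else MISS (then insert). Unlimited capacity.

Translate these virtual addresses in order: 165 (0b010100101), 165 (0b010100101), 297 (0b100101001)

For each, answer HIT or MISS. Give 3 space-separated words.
Answer: MISS HIT MISS

Derivation:
vaddr=165: (2,4) not in TLB -> MISS, insert
vaddr=165: (2,4) in TLB -> HIT
vaddr=297: (4,5) not in TLB -> MISS, insert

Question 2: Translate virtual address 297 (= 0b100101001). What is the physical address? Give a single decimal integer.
Answer: 145

Derivation:
vaddr = 297 = 0b100101001
Split: l1_idx=4, l2_idx=5, offset=1
L1[4] = 1
L2[1][5] = 18
paddr = 18 * 8 + 1 = 145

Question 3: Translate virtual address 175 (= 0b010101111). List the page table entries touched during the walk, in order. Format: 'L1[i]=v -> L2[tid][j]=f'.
vaddr = 175 = 0b010101111
Split: l1_idx=2, l2_idx=5, offset=7

Answer: L1[2]=3 -> L2[3][5]=19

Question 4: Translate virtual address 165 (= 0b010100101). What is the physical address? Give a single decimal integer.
Answer: 709

Derivation:
vaddr = 165 = 0b010100101
Split: l1_idx=2, l2_idx=4, offset=5
L1[2] = 3
L2[3][4] = 88
paddr = 88 * 8 + 5 = 709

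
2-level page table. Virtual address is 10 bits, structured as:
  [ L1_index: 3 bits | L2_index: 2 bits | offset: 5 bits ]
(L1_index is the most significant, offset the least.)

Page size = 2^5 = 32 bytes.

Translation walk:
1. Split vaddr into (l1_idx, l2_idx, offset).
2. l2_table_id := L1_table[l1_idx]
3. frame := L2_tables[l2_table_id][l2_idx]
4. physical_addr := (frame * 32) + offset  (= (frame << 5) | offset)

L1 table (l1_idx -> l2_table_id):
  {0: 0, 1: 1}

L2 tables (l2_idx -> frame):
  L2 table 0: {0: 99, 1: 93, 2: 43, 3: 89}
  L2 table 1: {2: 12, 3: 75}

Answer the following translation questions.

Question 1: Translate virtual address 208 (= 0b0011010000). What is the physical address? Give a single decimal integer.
Answer: 400

Derivation:
vaddr = 208 = 0b0011010000
Split: l1_idx=1, l2_idx=2, offset=16
L1[1] = 1
L2[1][2] = 12
paddr = 12 * 32 + 16 = 400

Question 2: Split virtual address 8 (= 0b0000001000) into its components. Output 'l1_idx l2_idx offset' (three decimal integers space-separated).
Answer: 0 0 8

Derivation:
vaddr = 8 = 0b0000001000
  top 3 bits -> l1_idx = 0
  next 2 bits -> l2_idx = 0
  bottom 5 bits -> offset = 8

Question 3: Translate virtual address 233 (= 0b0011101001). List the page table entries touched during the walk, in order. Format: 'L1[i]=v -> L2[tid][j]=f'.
Answer: L1[1]=1 -> L2[1][3]=75

Derivation:
vaddr = 233 = 0b0011101001
Split: l1_idx=1, l2_idx=3, offset=9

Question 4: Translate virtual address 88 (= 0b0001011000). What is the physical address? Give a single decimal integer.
vaddr = 88 = 0b0001011000
Split: l1_idx=0, l2_idx=2, offset=24
L1[0] = 0
L2[0][2] = 43
paddr = 43 * 32 + 24 = 1400

Answer: 1400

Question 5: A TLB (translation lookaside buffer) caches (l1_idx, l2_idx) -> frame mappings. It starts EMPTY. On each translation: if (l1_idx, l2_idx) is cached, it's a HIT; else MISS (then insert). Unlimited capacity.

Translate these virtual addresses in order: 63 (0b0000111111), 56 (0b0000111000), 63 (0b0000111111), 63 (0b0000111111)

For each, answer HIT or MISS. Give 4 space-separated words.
vaddr=63: (0,1) not in TLB -> MISS, insert
vaddr=56: (0,1) in TLB -> HIT
vaddr=63: (0,1) in TLB -> HIT
vaddr=63: (0,1) in TLB -> HIT

Answer: MISS HIT HIT HIT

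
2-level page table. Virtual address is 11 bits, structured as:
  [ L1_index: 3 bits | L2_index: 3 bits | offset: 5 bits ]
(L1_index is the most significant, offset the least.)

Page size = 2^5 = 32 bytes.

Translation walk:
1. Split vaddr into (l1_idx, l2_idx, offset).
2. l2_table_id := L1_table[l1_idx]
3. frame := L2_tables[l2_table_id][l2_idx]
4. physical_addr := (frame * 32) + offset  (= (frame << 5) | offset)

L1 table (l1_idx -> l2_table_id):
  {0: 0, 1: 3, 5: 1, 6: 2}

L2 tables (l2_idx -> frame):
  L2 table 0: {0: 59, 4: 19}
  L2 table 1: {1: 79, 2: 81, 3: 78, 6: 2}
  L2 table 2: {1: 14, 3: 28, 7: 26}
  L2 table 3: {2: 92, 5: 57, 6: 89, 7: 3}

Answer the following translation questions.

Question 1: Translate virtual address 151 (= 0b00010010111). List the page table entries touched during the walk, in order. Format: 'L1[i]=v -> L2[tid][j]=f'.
vaddr = 151 = 0b00010010111
Split: l1_idx=0, l2_idx=4, offset=23

Answer: L1[0]=0 -> L2[0][4]=19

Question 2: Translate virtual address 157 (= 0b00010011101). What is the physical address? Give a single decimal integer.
vaddr = 157 = 0b00010011101
Split: l1_idx=0, l2_idx=4, offset=29
L1[0] = 0
L2[0][4] = 19
paddr = 19 * 32 + 29 = 637

Answer: 637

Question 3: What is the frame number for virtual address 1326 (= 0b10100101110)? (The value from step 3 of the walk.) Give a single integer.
vaddr = 1326: l1_idx=5, l2_idx=1
L1[5] = 1; L2[1][1] = 79

Answer: 79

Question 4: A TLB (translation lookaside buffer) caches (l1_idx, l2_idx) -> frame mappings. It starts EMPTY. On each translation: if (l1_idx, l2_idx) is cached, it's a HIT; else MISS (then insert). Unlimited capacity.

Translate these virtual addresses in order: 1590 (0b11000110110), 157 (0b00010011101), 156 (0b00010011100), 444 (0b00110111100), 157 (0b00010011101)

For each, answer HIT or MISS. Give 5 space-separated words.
Answer: MISS MISS HIT MISS HIT

Derivation:
vaddr=1590: (6,1) not in TLB -> MISS, insert
vaddr=157: (0,4) not in TLB -> MISS, insert
vaddr=156: (0,4) in TLB -> HIT
vaddr=444: (1,5) not in TLB -> MISS, insert
vaddr=157: (0,4) in TLB -> HIT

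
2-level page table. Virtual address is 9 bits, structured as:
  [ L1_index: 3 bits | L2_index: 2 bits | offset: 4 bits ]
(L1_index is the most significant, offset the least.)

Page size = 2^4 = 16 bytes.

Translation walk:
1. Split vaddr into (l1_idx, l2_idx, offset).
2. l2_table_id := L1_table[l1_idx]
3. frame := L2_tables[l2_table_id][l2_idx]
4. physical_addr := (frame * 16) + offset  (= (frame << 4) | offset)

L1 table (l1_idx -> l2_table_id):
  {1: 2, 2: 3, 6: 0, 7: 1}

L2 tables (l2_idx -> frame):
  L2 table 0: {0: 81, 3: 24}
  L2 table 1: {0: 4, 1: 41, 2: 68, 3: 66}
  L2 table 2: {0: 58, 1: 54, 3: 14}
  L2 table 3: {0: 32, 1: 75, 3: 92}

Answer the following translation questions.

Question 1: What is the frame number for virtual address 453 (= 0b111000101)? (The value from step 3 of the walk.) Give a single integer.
Answer: 4

Derivation:
vaddr = 453: l1_idx=7, l2_idx=0
L1[7] = 1; L2[1][0] = 4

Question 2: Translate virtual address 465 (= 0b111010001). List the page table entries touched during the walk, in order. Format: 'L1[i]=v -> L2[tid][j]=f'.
Answer: L1[7]=1 -> L2[1][1]=41

Derivation:
vaddr = 465 = 0b111010001
Split: l1_idx=7, l2_idx=1, offset=1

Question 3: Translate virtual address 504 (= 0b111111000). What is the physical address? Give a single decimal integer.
vaddr = 504 = 0b111111000
Split: l1_idx=7, l2_idx=3, offset=8
L1[7] = 1
L2[1][3] = 66
paddr = 66 * 16 + 8 = 1064

Answer: 1064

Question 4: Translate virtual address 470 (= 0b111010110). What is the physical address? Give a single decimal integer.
vaddr = 470 = 0b111010110
Split: l1_idx=7, l2_idx=1, offset=6
L1[7] = 1
L2[1][1] = 41
paddr = 41 * 16 + 6 = 662

Answer: 662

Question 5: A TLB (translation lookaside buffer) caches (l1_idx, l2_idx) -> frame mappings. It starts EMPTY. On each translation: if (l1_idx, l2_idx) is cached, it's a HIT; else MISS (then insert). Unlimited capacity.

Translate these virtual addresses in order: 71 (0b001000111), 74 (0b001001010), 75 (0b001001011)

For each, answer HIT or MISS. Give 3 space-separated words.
vaddr=71: (1,0) not in TLB -> MISS, insert
vaddr=74: (1,0) in TLB -> HIT
vaddr=75: (1,0) in TLB -> HIT

Answer: MISS HIT HIT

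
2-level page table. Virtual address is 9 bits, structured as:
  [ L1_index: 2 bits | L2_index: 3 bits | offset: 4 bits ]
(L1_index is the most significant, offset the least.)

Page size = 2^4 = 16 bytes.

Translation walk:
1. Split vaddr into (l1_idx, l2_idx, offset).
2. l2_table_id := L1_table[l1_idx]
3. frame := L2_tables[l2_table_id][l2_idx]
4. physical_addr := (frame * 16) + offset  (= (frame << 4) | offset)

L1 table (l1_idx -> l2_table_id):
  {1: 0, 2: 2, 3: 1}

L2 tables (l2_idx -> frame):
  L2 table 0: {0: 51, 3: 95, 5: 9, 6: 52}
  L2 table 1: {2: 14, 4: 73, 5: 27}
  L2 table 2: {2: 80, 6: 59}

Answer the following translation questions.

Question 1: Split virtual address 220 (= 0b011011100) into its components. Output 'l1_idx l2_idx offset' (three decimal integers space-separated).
vaddr = 220 = 0b011011100
  top 2 bits -> l1_idx = 1
  next 3 bits -> l2_idx = 5
  bottom 4 bits -> offset = 12

Answer: 1 5 12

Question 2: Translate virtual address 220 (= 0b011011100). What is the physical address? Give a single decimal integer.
vaddr = 220 = 0b011011100
Split: l1_idx=1, l2_idx=5, offset=12
L1[1] = 0
L2[0][5] = 9
paddr = 9 * 16 + 12 = 156

Answer: 156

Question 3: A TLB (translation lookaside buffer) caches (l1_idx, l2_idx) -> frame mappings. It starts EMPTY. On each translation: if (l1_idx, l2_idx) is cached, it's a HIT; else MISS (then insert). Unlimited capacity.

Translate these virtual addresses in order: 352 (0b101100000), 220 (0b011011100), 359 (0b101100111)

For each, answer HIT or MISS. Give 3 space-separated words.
Answer: MISS MISS HIT

Derivation:
vaddr=352: (2,6) not in TLB -> MISS, insert
vaddr=220: (1,5) not in TLB -> MISS, insert
vaddr=359: (2,6) in TLB -> HIT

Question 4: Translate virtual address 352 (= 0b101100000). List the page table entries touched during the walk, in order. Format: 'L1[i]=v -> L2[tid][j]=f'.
vaddr = 352 = 0b101100000
Split: l1_idx=2, l2_idx=6, offset=0

Answer: L1[2]=2 -> L2[2][6]=59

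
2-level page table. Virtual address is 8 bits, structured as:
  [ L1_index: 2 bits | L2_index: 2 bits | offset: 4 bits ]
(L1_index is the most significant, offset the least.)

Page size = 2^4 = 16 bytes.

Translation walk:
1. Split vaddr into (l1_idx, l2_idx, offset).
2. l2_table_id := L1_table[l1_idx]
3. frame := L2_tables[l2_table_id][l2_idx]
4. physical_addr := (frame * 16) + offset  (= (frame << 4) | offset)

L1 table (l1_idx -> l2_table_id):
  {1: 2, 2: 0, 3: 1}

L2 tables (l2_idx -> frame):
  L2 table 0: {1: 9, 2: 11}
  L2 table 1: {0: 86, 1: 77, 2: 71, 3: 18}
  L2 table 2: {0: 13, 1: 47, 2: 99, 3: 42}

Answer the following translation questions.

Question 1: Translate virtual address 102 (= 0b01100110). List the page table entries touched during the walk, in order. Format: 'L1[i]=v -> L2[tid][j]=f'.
Answer: L1[1]=2 -> L2[2][2]=99

Derivation:
vaddr = 102 = 0b01100110
Split: l1_idx=1, l2_idx=2, offset=6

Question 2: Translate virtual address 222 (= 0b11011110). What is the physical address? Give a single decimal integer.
vaddr = 222 = 0b11011110
Split: l1_idx=3, l2_idx=1, offset=14
L1[3] = 1
L2[1][1] = 77
paddr = 77 * 16 + 14 = 1246

Answer: 1246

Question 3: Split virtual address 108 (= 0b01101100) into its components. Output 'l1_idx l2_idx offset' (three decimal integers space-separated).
Answer: 1 2 12

Derivation:
vaddr = 108 = 0b01101100
  top 2 bits -> l1_idx = 1
  next 2 bits -> l2_idx = 2
  bottom 4 bits -> offset = 12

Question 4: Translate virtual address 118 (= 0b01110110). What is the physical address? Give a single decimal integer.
vaddr = 118 = 0b01110110
Split: l1_idx=1, l2_idx=3, offset=6
L1[1] = 2
L2[2][3] = 42
paddr = 42 * 16 + 6 = 678

Answer: 678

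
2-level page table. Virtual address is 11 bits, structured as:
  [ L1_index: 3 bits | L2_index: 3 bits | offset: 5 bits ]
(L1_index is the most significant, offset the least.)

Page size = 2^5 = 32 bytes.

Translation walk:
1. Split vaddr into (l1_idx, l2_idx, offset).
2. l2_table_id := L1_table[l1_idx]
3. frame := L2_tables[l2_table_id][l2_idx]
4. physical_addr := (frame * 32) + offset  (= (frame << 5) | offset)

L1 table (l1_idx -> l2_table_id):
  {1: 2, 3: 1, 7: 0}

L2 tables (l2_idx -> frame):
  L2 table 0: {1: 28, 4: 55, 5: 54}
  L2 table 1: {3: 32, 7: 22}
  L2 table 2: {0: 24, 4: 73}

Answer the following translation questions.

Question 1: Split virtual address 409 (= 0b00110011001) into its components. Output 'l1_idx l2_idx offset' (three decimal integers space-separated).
Answer: 1 4 25

Derivation:
vaddr = 409 = 0b00110011001
  top 3 bits -> l1_idx = 1
  next 3 bits -> l2_idx = 4
  bottom 5 bits -> offset = 25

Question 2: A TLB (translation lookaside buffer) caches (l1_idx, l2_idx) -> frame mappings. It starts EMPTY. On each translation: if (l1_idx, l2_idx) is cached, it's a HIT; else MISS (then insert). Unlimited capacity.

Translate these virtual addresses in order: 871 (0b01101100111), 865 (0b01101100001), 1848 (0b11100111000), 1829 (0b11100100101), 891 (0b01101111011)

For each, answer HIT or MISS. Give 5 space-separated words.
vaddr=871: (3,3) not in TLB -> MISS, insert
vaddr=865: (3,3) in TLB -> HIT
vaddr=1848: (7,1) not in TLB -> MISS, insert
vaddr=1829: (7,1) in TLB -> HIT
vaddr=891: (3,3) in TLB -> HIT

Answer: MISS HIT MISS HIT HIT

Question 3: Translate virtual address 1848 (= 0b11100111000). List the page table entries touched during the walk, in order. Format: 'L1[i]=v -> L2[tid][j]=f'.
vaddr = 1848 = 0b11100111000
Split: l1_idx=7, l2_idx=1, offset=24

Answer: L1[7]=0 -> L2[0][1]=28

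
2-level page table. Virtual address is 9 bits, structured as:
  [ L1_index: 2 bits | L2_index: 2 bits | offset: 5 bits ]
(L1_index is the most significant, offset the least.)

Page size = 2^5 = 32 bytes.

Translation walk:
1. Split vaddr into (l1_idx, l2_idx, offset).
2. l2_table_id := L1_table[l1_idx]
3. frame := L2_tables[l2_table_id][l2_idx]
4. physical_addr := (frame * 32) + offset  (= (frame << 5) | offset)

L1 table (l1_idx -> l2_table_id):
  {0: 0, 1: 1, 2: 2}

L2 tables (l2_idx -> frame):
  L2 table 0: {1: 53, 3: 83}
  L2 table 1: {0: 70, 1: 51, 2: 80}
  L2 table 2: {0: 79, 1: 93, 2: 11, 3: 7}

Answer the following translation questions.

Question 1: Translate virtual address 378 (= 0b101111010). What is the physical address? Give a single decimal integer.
Answer: 250

Derivation:
vaddr = 378 = 0b101111010
Split: l1_idx=2, l2_idx=3, offset=26
L1[2] = 2
L2[2][3] = 7
paddr = 7 * 32 + 26 = 250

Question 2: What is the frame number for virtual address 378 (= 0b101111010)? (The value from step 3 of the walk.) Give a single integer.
Answer: 7

Derivation:
vaddr = 378: l1_idx=2, l2_idx=3
L1[2] = 2; L2[2][3] = 7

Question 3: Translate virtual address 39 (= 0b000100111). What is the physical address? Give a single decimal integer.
vaddr = 39 = 0b000100111
Split: l1_idx=0, l2_idx=1, offset=7
L1[0] = 0
L2[0][1] = 53
paddr = 53 * 32 + 7 = 1703

Answer: 1703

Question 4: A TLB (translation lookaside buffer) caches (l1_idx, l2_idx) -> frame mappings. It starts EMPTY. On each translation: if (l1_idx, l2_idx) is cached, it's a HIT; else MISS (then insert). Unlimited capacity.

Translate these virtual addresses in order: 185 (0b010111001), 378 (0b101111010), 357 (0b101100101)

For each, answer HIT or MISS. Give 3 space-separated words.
vaddr=185: (1,1) not in TLB -> MISS, insert
vaddr=378: (2,3) not in TLB -> MISS, insert
vaddr=357: (2,3) in TLB -> HIT

Answer: MISS MISS HIT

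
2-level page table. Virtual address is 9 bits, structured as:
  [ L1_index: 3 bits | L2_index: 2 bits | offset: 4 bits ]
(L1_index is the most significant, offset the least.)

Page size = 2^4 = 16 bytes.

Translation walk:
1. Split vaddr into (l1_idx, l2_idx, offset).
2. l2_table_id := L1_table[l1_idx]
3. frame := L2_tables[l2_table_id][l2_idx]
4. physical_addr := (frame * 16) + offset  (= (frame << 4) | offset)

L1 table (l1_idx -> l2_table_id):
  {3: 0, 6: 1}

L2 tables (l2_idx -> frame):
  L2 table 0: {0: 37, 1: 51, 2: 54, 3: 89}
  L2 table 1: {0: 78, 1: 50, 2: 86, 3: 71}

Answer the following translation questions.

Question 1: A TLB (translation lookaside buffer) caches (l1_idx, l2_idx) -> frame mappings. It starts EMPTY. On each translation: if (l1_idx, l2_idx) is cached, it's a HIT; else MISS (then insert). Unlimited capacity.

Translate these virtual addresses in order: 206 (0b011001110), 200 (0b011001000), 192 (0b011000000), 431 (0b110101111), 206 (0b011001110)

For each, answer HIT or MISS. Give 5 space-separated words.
vaddr=206: (3,0) not in TLB -> MISS, insert
vaddr=200: (3,0) in TLB -> HIT
vaddr=192: (3,0) in TLB -> HIT
vaddr=431: (6,2) not in TLB -> MISS, insert
vaddr=206: (3,0) in TLB -> HIT

Answer: MISS HIT HIT MISS HIT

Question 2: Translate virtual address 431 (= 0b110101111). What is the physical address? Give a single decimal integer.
vaddr = 431 = 0b110101111
Split: l1_idx=6, l2_idx=2, offset=15
L1[6] = 1
L2[1][2] = 86
paddr = 86 * 16 + 15 = 1391

Answer: 1391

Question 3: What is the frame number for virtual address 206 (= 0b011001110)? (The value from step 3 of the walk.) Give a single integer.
Answer: 37

Derivation:
vaddr = 206: l1_idx=3, l2_idx=0
L1[3] = 0; L2[0][0] = 37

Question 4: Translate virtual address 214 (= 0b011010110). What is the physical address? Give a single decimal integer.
vaddr = 214 = 0b011010110
Split: l1_idx=3, l2_idx=1, offset=6
L1[3] = 0
L2[0][1] = 51
paddr = 51 * 16 + 6 = 822

Answer: 822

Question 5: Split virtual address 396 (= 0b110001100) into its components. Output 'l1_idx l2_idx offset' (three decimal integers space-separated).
Answer: 6 0 12

Derivation:
vaddr = 396 = 0b110001100
  top 3 bits -> l1_idx = 6
  next 2 bits -> l2_idx = 0
  bottom 4 bits -> offset = 12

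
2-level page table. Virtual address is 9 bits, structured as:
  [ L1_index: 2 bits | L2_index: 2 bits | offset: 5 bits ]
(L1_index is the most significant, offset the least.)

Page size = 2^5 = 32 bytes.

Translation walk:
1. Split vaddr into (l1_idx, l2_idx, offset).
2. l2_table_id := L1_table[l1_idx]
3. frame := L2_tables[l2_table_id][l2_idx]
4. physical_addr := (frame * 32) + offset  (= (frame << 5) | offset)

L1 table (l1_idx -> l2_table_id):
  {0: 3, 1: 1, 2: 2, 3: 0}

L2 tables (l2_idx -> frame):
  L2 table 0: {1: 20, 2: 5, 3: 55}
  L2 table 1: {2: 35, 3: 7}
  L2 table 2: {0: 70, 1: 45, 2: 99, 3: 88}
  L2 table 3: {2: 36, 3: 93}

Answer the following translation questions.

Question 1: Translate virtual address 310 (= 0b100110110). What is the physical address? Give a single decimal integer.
vaddr = 310 = 0b100110110
Split: l1_idx=2, l2_idx=1, offset=22
L1[2] = 2
L2[2][1] = 45
paddr = 45 * 32 + 22 = 1462

Answer: 1462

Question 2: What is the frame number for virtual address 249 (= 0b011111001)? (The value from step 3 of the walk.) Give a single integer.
Answer: 7

Derivation:
vaddr = 249: l1_idx=1, l2_idx=3
L1[1] = 1; L2[1][3] = 7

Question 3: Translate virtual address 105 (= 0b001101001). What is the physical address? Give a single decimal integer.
vaddr = 105 = 0b001101001
Split: l1_idx=0, l2_idx=3, offset=9
L1[0] = 3
L2[3][3] = 93
paddr = 93 * 32 + 9 = 2985

Answer: 2985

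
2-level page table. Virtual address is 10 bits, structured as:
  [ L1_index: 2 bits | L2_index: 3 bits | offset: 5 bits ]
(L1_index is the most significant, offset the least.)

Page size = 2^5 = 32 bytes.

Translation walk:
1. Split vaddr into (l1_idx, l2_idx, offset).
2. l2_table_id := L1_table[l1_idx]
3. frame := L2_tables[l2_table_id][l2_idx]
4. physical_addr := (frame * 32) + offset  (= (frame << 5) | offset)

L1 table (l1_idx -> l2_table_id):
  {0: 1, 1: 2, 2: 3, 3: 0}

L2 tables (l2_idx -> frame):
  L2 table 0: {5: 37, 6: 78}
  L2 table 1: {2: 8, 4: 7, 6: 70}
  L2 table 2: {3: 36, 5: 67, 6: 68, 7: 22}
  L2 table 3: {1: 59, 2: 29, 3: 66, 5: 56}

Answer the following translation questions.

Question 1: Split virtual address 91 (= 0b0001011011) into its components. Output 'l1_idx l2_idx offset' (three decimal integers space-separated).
vaddr = 91 = 0b0001011011
  top 2 bits -> l1_idx = 0
  next 3 bits -> l2_idx = 2
  bottom 5 bits -> offset = 27

Answer: 0 2 27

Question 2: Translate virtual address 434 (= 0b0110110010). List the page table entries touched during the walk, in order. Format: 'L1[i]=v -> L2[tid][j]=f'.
vaddr = 434 = 0b0110110010
Split: l1_idx=1, l2_idx=5, offset=18

Answer: L1[1]=2 -> L2[2][5]=67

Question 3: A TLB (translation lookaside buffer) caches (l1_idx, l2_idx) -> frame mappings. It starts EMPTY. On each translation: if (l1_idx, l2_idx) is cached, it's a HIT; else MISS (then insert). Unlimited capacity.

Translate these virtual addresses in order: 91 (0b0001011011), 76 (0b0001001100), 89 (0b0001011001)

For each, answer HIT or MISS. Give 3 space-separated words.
Answer: MISS HIT HIT

Derivation:
vaddr=91: (0,2) not in TLB -> MISS, insert
vaddr=76: (0,2) in TLB -> HIT
vaddr=89: (0,2) in TLB -> HIT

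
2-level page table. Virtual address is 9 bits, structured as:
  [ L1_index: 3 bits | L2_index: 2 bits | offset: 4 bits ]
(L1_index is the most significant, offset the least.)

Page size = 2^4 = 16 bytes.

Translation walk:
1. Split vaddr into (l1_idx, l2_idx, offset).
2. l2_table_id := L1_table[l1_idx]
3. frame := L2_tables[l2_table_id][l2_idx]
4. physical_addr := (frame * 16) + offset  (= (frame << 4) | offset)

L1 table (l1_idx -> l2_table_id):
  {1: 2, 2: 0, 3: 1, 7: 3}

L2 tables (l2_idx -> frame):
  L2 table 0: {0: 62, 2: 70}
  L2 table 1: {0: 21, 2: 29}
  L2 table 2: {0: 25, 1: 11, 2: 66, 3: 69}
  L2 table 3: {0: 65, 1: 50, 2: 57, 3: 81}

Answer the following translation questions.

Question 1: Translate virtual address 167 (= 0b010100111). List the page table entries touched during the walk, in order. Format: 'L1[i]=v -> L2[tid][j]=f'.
vaddr = 167 = 0b010100111
Split: l1_idx=2, l2_idx=2, offset=7

Answer: L1[2]=0 -> L2[0][2]=70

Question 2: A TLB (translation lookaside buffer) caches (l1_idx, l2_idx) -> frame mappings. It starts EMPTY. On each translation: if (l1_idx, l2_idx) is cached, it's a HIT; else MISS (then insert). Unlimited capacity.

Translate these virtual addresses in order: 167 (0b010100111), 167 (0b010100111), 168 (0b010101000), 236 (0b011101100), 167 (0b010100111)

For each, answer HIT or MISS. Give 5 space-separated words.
vaddr=167: (2,2) not in TLB -> MISS, insert
vaddr=167: (2,2) in TLB -> HIT
vaddr=168: (2,2) in TLB -> HIT
vaddr=236: (3,2) not in TLB -> MISS, insert
vaddr=167: (2,2) in TLB -> HIT

Answer: MISS HIT HIT MISS HIT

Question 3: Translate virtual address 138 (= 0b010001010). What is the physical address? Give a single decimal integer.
vaddr = 138 = 0b010001010
Split: l1_idx=2, l2_idx=0, offset=10
L1[2] = 0
L2[0][0] = 62
paddr = 62 * 16 + 10 = 1002

Answer: 1002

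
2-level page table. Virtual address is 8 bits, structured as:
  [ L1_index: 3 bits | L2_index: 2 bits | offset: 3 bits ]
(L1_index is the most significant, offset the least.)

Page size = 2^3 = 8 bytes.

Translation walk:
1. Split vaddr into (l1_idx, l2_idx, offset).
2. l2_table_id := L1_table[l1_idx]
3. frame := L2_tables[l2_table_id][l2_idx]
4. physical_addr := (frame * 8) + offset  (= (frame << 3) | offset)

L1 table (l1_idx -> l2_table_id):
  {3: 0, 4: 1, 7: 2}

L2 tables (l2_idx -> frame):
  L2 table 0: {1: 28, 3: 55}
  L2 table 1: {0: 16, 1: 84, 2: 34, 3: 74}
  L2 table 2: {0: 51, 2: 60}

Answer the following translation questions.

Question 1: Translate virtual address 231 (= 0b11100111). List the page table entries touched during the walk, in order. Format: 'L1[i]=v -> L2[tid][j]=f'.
vaddr = 231 = 0b11100111
Split: l1_idx=7, l2_idx=0, offset=7

Answer: L1[7]=2 -> L2[2][0]=51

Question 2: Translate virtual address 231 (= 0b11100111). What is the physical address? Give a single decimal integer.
Answer: 415

Derivation:
vaddr = 231 = 0b11100111
Split: l1_idx=7, l2_idx=0, offset=7
L1[7] = 2
L2[2][0] = 51
paddr = 51 * 8 + 7 = 415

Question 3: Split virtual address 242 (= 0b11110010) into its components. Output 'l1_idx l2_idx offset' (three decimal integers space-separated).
Answer: 7 2 2

Derivation:
vaddr = 242 = 0b11110010
  top 3 bits -> l1_idx = 7
  next 2 bits -> l2_idx = 2
  bottom 3 bits -> offset = 2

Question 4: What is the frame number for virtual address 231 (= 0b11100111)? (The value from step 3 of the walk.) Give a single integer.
vaddr = 231: l1_idx=7, l2_idx=0
L1[7] = 2; L2[2][0] = 51

Answer: 51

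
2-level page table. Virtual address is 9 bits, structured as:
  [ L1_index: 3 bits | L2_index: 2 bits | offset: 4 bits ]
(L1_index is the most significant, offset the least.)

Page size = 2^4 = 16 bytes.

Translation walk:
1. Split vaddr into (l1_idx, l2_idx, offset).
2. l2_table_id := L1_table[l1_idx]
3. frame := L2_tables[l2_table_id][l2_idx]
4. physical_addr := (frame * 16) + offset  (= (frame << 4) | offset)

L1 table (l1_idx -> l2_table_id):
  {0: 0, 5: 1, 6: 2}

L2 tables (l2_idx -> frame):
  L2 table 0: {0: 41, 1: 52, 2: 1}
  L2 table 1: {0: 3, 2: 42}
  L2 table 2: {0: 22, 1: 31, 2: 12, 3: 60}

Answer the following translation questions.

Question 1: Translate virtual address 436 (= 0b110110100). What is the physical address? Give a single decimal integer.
Answer: 964

Derivation:
vaddr = 436 = 0b110110100
Split: l1_idx=6, l2_idx=3, offset=4
L1[6] = 2
L2[2][3] = 60
paddr = 60 * 16 + 4 = 964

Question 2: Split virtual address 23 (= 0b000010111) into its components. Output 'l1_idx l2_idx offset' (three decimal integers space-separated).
vaddr = 23 = 0b000010111
  top 3 bits -> l1_idx = 0
  next 2 bits -> l2_idx = 1
  bottom 4 bits -> offset = 7

Answer: 0 1 7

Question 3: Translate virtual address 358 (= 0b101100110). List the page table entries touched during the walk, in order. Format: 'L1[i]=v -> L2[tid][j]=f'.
vaddr = 358 = 0b101100110
Split: l1_idx=5, l2_idx=2, offset=6

Answer: L1[5]=1 -> L2[1][2]=42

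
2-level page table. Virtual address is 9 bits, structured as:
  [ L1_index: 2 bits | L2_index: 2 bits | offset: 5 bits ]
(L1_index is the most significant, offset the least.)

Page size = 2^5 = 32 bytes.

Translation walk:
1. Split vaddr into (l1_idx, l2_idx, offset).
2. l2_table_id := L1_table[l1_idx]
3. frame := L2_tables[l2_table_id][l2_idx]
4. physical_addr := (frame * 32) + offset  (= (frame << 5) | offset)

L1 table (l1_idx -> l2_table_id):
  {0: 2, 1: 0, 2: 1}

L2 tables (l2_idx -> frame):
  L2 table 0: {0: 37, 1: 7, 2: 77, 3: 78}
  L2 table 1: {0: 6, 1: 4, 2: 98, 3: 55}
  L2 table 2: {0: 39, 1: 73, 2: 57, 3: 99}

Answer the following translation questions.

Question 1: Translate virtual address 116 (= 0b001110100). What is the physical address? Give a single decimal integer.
vaddr = 116 = 0b001110100
Split: l1_idx=0, l2_idx=3, offset=20
L1[0] = 2
L2[2][3] = 99
paddr = 99 * 32 + 20 = 3188

Answer: 3188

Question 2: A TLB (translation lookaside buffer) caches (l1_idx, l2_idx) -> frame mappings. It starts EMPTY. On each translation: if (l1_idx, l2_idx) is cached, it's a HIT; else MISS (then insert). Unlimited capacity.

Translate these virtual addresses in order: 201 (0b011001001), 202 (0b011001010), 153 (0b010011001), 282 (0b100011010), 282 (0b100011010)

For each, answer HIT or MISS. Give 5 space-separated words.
vaddr=201: (1,2) not in TLB -> MISS, insert
vaddr=202: (1,2) in TLB -> HIT
vaddr=153: (1,0) not in TLB -> MISS, insert
vaddr=282: (2,0) not in TLB -> MISS, insert
vaddr=282: (2,0) in TLB -> HIT

Answer: MISS HIT MISS MISS HIT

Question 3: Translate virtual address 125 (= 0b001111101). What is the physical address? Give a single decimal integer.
vaddr = 125 = 0b001111101
Split: l1_idx=0, l2_idx=3, offset=29
L1[0] = 2
L2[2][3] = 99
paddr = 99 * 32 + 29 = 3197

Answer: 3197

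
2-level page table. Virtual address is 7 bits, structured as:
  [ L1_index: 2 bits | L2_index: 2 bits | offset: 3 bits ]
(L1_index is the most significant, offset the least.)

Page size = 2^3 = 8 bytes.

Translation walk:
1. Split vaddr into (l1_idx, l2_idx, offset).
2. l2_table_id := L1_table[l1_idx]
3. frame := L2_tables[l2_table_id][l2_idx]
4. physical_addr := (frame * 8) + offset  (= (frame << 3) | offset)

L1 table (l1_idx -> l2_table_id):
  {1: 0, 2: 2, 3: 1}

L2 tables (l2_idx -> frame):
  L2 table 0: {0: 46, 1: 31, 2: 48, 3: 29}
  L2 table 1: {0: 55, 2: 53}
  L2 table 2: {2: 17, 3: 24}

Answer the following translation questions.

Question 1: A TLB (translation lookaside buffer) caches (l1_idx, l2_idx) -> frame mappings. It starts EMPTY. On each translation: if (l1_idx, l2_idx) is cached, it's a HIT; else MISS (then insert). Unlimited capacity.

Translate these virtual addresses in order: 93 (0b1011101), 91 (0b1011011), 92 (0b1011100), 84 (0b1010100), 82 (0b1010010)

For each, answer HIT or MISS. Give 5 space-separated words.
vaddr=93: (2,3) not in TLB -> MISS, insert
vaddr=91: (2,3) in TLB -> HIT
vaddr=92: (2,3) in TLB -> HIT
vaddr=84: (2,2) not in TLB -> MISS, insert
vaddr=82: (2,2) in TLB -> HIT

Answer: MISS HIT HIT MISS HIT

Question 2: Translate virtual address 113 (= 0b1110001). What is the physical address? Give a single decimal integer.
vaddr = 113 = 0b1110001
Split: l1_idx=3, l2_idx=2, offset=1
L1[3] = 1
L2[1][2] = 53
paddr = 53 * 8 + 1 = 425

Answer: 425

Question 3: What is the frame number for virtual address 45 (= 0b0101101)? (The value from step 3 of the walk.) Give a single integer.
vaddr = 45: l1_idx=1, l2_idx=1
L1[1] = 0; L2[0][1] = 31

Answer: 31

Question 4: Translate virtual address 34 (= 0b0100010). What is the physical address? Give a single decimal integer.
Answer: 370

Derivation:
vaddr = 34 = 0b0100010
Split: l1_idx=1, l2_idx=0, offset=2
L1[1] = 0
L2[0][0] = 46
paddr = 46 * 8 + 2 = 370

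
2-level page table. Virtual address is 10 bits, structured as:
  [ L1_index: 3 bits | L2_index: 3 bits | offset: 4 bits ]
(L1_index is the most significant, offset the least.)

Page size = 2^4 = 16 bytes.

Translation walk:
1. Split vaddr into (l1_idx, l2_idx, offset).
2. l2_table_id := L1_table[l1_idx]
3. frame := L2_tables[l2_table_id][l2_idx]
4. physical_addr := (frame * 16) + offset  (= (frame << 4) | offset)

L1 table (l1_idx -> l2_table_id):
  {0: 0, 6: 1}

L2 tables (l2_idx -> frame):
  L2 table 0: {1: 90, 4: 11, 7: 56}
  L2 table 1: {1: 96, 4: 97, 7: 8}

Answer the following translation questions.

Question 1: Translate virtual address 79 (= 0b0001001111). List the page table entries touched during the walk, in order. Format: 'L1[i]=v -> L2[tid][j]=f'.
Answer: L1[0]=0 -> L2[0][4]=11

Derivation:
vaddr = 79 = 0b0001001111
Split: l1_idx=0, l2_idx=4, offset=15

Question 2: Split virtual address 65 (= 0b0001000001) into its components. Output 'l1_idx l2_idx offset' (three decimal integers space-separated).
vaddr = 65 = 0b0001000001
  top 3 bits -> l1_idx = 0
  next 3 bits -> l2_idx = 4
  bottom 4 bits -> offset = 1

Answer: 0 4 1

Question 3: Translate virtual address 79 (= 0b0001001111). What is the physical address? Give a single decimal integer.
Answer: 191

Derivation:
vaddr = 79 = 0b0001001111
Split: l1_idx=0, l2_idx=4, offset=15
L1[0] = 0
L2[0][4] = 11
paddr = 11 * 16 + 15 = 191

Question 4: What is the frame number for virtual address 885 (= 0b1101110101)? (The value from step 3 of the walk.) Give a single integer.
Answer: 8

Derivation:
vaddr = 885: l1_idx=6, l2_idx=7
L1[6] = 1; L2[1][7] = 8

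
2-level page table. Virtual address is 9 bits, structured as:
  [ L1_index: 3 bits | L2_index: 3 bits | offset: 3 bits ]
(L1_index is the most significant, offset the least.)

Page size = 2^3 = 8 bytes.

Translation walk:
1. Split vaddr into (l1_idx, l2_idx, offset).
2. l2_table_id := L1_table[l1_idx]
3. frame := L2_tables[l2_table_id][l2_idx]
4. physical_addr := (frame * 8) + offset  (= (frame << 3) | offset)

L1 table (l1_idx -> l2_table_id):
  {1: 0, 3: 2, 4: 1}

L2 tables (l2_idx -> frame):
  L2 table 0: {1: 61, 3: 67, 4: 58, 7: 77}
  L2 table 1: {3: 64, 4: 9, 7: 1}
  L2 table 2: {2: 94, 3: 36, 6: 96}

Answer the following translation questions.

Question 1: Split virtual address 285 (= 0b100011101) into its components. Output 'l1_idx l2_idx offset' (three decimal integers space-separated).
vaddr = 285 = 0b100011101
  top 3 bits -> l1_idx = 4
  next 3 bits -> l2_idx = 3
  bottom 3 bits -> offset = 5

Answer: 4 3 5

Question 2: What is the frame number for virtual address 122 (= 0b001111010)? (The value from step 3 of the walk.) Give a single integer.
Answer: 77

Derivation:
vaddr = 122: l1_idx=1, l2_idx=7
L1[1] = 0; L2[0][7] = 77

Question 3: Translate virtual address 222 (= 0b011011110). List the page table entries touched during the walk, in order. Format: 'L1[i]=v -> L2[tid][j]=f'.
vaddr = 222 = 0b011011110
Split: l1_idx=3, l2_idx=3, offset=6

Answer: L1[3]=2 -> L2[2][3]=36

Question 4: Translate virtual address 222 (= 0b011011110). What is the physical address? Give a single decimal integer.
Answer: 294

Derivation:
vaddr = 222 = 0b011011110
Split: l1_idx=3, l2_idx=3, offset=6
L1[3] = 2
L2[2][3] = 36
paddr = 36 * 8 + 6 = 294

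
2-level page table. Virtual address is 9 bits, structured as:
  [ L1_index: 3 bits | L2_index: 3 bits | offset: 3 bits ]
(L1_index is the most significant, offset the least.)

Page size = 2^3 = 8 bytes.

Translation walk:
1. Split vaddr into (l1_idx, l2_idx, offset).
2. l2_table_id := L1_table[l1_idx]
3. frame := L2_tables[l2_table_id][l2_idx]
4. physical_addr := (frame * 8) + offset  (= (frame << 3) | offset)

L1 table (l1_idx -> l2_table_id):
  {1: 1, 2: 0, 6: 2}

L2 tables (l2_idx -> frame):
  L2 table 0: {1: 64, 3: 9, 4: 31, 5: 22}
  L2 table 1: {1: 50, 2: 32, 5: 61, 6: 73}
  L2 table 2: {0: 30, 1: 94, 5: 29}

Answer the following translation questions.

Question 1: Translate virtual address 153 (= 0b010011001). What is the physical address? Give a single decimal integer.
Answer: 73

Derivation:
vaddr = 153 = 0b010011001
Split: l1_idx=2, l2_idx=3, offset=1
L1[2] = 0
L2[0][3] = 9
paddr = 9 * 8 + 1 = 73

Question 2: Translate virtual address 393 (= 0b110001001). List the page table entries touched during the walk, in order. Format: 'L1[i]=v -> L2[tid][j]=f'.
vaddr = 393 = 0b110001001
Split: l1_idx=6, l2_idx=1, offset=1

Answer: L1[6]=2 -> L2[2][1]=94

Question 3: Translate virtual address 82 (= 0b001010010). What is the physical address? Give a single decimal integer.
vaddr = 82 = 0b001010010
Split: l1_idx=1, l2_idx=2, offset=2
L1[1] = 1
L2[1][2] = 32
paddr = 32 * 8 + 2 = 258

Answer: 258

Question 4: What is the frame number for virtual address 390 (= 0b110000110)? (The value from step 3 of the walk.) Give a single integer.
vaddr = 390: l1_idx=6, l2_idx=0
L1[6] = 2; L2[2][0] = 30

Answer: 30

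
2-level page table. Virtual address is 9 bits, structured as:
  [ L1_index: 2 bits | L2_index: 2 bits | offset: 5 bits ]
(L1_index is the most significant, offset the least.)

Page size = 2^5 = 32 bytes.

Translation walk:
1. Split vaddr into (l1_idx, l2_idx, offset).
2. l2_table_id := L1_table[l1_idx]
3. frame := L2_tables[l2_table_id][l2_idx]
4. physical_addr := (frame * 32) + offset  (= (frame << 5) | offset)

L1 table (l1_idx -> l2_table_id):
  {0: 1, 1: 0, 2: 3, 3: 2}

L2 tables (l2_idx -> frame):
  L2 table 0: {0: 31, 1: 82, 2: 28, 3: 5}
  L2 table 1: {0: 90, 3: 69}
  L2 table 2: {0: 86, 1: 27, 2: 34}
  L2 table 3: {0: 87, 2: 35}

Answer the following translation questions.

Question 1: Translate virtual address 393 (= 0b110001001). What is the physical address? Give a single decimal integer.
Answer: 2761

Derivation:
vaddr = 393 = 0b110001001
Split: l1_idx=3, l2_idx=0, offset=9
L1[3] = 2
L2[2][0] = 86
paddr = 86 * 32 + 9 = 2761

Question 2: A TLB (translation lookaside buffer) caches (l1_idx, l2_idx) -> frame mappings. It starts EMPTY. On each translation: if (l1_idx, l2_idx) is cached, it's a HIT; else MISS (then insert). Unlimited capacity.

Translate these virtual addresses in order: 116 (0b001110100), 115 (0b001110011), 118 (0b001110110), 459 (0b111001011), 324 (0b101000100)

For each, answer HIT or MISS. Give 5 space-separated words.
Answer: MISS HIT HIT MISS MISS

Derivation:
vaddr=116: (0,3) not in TLB -> MISS, insert
vaddr=115: (0,3) in TLB -> HIT
vaddr=118: (0,3) in TLB -> HIT
vaddr=459: (3,2) not in TLB -> MISS, insert
vaddr=324: (2,2) not in TLB -> MISS, insert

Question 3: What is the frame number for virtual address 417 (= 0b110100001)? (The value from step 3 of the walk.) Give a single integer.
Answer: 27

Derivation:
vaddr = 417: l1_idx=3, l2_idx=1
L1[3] = 2; L2[2][1] = 27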